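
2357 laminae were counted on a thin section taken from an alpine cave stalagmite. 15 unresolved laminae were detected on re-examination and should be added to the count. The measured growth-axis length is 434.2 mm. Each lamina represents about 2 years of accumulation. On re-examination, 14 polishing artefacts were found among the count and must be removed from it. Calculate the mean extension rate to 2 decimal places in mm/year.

Adjusted count: 2357 − 14 + 15 = 2358 laminae.
Multiplying by 2 years per lamina: 2358 × 2 = 4716 years.
Mean rate = 434.2 mm / 4716 years ≈ 0.09 mm/year.

0.09 mm/year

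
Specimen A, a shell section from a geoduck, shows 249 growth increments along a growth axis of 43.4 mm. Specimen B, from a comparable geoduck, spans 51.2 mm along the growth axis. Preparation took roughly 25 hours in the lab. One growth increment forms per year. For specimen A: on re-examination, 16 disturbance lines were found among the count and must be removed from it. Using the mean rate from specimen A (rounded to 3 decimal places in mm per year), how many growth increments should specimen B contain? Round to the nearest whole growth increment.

Specimen A: adjusted count: 249 − 16 = 233 growth increments.
A: Extension rate ≈ 43.4 / 233 = 0.186 mm/year.
For B, 51.2 / 0.186 = 275.27 years ≈ 275 growth increments.

275 growth increments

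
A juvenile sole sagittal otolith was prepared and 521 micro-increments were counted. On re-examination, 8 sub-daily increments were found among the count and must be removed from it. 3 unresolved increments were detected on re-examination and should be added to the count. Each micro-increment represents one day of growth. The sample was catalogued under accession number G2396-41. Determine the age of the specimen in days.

True micro-increment count = 521 − 8 + 3 = 516.
One micro-increment per day makes the duration 516 days.

516 days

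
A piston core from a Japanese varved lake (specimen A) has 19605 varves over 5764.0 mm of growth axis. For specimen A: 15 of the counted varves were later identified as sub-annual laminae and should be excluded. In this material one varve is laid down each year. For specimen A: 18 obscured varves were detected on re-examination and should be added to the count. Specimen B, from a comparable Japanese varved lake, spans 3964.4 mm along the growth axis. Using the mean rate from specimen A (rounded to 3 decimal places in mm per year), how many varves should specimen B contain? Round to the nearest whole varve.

Specimen A: correcting the raw count gives 19605 − 15 + 18 = 19608 true varves.
A: Extension rate ≈ 5764.0 / 19608 = 0.294 mm/year.
Specimen B: 3964.4 mm / 0.294 mm per year = 13484.35 years ≈ 13484 varves.

13484 varves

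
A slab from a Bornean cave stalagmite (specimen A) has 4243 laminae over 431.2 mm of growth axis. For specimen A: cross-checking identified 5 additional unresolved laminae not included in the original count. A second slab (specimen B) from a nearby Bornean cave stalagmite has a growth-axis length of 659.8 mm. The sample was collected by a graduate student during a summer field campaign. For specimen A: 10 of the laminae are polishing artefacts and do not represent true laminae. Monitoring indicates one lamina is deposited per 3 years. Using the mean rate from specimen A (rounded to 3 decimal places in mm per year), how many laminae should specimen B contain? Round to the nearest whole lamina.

Specimen A: after corrections the count is 4243 − 10 + 5 = 4238 laminae.
Specimen A: 4238 laminae at 3 years each span 4238 × 3 = 12714 years.
A: 431.2 mm over 12714 years gives 431.2 / 12714 ≈ 0.034 mm/yr.
For B, 659.8 / 0.034 = 19405.88 years; at 3 years per lamina that is 19405.88 / 3 ≈ 6469 laminae.

6469 laminae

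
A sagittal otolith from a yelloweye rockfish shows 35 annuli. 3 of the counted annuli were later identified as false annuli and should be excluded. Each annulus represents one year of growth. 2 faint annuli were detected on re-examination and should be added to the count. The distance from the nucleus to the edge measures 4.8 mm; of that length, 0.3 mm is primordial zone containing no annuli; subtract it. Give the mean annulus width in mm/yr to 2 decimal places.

True annulus count = 35 − 3 + 2 = 34.
The growth record spans 4.8 − 0.3 = 4.5 mm.
Mean rate = 4.5 mm / 34 years ≈ 0.13 mm/yr.

0.13 mm/yr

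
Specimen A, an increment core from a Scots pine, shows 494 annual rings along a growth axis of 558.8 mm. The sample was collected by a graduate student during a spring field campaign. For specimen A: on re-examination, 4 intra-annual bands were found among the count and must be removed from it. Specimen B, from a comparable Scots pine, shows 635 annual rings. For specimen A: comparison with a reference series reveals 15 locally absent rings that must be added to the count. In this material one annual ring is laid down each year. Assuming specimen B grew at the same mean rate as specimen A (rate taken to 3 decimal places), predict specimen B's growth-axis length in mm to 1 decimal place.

Specimen A: adjusted count: 494 − 4 + 15 = 505 annual rings.
A: Mean rate = 558.8 mm / 505 years ≈ 1.107 mm/yr.
For B, 1.107 mm/year × 635 years = 702.9 mm.

702.9 mm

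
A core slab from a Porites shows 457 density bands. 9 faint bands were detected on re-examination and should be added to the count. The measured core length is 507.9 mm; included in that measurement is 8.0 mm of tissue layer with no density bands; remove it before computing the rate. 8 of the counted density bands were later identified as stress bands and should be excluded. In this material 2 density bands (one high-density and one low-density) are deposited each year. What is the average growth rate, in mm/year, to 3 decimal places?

2.183 mm/year

After corrections the count is 457 − 8 + 9 = 458 density bands.
Dividing by 2 density bands per year: 458 / 2 = 229 years.
The growth record spans 507.9 − 8.0 = 499.9 mm.
499.9 mm over 229 years gives 499.9 / 229 ≈ 2.183 mm/year.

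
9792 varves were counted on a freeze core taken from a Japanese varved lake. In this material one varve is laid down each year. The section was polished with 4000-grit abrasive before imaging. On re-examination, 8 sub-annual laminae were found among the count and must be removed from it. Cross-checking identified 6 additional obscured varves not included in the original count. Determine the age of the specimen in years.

After corrections the count is 9792 − 8 + 6 = 9790 varves.
With a one-to-one varve periodicity this is 9790 years.

9790 yr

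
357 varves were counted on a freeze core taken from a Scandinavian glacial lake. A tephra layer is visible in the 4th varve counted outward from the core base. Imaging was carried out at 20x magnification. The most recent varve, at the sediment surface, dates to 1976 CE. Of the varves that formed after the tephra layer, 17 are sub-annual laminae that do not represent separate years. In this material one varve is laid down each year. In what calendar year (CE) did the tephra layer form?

Between varve 4 and the sediment surface there are 357 − 4 = 353 varves.
353 − 17 false = 336 true varves after the tephra layer.
Counting back 336 years from 1976 CE places the tephra layer in 1976 − 336 = 1640 CE.

1640 CE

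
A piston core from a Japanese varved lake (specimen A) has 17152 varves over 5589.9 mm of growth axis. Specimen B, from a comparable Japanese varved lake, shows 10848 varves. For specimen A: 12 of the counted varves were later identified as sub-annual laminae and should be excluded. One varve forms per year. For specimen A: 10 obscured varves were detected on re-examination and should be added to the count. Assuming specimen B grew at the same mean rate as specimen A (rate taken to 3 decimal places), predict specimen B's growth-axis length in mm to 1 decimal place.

3536.4 mm

Specimen A: after corrections the count is 17152 − 12 + 10 = 17150 varves.
A: Extension rate ≈ 5589.9 / 17150 = 0.326 mm per year.
B's length ≈ 0.326 × 10848 = 3536.4 mm.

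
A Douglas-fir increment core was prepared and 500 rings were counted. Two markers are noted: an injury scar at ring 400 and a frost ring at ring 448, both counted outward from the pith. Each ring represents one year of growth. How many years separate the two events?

448 − 400 = 48 rings lie between the two events.
At one ring per year, 48 years elapsed between them.

48 years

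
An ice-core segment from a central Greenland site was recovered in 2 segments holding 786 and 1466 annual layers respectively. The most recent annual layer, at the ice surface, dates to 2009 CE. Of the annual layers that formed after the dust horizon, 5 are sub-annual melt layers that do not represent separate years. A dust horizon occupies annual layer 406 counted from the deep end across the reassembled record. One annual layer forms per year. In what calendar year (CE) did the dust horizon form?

168 CE

Total annual layers = 786 + 1466 = 2252.
The dust horizon sits at annual layer 406 from the deep end, so 2252 − 406 = 1846 annual layers formed after it.
Excluding 5 false annual layers: 1846 − 5 = 1841.
2009 − 1841 = 168 CE.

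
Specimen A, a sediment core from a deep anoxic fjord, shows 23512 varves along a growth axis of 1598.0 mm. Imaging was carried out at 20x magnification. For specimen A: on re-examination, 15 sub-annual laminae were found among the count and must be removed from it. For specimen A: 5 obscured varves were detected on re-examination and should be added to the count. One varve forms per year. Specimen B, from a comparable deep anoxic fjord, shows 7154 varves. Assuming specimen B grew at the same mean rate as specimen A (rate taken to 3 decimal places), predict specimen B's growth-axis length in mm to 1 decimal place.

Specimen A: true varve count = 23512 − 15 + 5 = 23502.
A: Extension rate ≈ 1598.0 / 23502 = 0.068 mm/yr.
For B, 0.068 mm/year × 7154 years = 486.5 mm.

486.5 mm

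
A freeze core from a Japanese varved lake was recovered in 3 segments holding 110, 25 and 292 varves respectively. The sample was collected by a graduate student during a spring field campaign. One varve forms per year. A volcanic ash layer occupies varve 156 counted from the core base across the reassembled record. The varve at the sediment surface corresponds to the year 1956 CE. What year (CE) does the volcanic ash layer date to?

Total varves = 110 + 25 + 292 = 427.
427 − 156 = 271 varves lie beyond the volcanic ash layer toward the sediment surface.
1956 − 271 = 1685 CE.

1685 CE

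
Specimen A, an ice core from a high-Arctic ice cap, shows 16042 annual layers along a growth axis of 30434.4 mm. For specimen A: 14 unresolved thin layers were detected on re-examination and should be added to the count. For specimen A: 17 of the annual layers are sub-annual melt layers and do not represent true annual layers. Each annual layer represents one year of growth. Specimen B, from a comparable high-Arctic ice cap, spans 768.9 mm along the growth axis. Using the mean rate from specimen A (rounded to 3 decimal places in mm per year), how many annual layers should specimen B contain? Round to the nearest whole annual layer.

Specimen A: correcting the raw count gives 16042 − 17 + 14 = 16039 true annual layers.
A: Extension rate ≈ 30434.4 / 16039 = 1.898 mm per year.
B spans 768.9 / 1.898 = 405.11 years ≈ 405 annual layers.

405 annual layers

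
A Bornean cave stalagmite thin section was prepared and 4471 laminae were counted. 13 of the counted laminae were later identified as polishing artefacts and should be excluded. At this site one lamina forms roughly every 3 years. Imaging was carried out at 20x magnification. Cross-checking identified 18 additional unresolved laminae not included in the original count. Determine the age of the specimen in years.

After corrections the count is 4471 − 13 + 18 = 4476 laminae.
4476 laminae at 3 years each span 4476 × 3 = 13428 years.

13428 years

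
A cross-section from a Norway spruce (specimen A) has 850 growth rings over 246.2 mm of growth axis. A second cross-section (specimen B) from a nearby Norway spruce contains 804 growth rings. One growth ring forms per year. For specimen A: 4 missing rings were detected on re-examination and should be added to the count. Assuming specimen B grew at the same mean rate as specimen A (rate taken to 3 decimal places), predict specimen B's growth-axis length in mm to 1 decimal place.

231.6 mm

Specimen A: after corrections the count is 850 + 4 = 854 growth rings.
A: Extension rate ≈ 246.2 / 854 = 0.288 mm/year.
Length of B = 0.288 × 804 = 231.6 mm.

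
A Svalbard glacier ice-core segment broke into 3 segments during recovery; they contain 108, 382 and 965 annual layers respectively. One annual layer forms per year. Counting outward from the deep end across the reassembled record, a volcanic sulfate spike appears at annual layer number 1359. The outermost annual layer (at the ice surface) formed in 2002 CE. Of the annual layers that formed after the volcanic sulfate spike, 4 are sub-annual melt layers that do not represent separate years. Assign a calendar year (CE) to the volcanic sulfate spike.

1910 CE

Total annual layers = 108 + 382 + 965 = 1455.
The volcanic sulfate spike sits at annual layer 1359 from the deep end, so 1455 − 1359 = 96 annual layers formed after it.
96 − 4 false = 92 true annual layers after the volcanic sulfate spike.
The annual layer at the ice surface is 2002 CE, so the volcanic sulfate spike dates to 2002 − 92 = 1910 CE.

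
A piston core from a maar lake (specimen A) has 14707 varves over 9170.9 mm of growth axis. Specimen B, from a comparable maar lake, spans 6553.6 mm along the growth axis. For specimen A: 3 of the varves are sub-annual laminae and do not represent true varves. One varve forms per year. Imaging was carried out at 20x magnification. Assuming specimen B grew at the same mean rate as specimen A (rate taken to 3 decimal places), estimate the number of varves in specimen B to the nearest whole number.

10503 varves

Specimen A: correcting the raw count gives 14707 − 3 = 14704 true varves.
A: Mean rate = 9170.9 mm / 14704 years ≈ 0.624 mm/yr.
B spans 6553.6 / 0.624 = 10502.56 years ≈ 10503 varves.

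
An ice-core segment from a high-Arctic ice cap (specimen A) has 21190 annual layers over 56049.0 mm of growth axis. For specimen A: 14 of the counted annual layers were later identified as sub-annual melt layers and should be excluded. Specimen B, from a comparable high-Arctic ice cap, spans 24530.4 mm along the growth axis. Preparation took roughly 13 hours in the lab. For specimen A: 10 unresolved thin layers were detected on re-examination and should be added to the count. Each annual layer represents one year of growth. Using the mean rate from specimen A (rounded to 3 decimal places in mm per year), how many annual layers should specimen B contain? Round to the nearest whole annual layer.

9271 annual layers

Specimen A: true annual layer count = 21190 − 14 + 10 = 21186.
A: Extension rate ≈ 56049.0 / 21186 = 2.646 mm per year.
B spans 24530.4 / 2.646 = 9270.75 years ≈ 9271 annual layers.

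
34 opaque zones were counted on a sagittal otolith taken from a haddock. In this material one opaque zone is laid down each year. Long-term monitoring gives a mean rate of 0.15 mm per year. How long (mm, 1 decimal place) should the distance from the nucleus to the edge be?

The record spans 34 years at 0.15 mm per year.
Predicted length = 0.15 mm/year × 34 years = 5.1 mm.

5.1 mm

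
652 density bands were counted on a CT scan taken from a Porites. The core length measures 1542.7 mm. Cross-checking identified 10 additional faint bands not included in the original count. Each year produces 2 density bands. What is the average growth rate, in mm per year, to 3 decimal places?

4.661 mm per year

Correcting the raw count gives 652 + 10 = 662 true density bands.
662 density bands at 2 per year is 662 / 2 = 331 years.
1542.7 mm over 331 years gives 1542.7 / 331 ≈ 4.661 mm per year.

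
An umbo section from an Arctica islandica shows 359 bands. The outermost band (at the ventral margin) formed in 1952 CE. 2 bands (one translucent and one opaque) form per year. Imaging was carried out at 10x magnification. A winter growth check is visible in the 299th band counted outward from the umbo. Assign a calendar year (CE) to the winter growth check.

1922 CE

The winter growth check sits at band 299 from the umbo, so 359 − 299 = 60 bands formed after it.
60 bands at 2 per year is 60 / 2 = 30 years.
The band at the ventral margin is 1952 CE, so the winter growth check dates to 1952 − 30 = 1922 CE.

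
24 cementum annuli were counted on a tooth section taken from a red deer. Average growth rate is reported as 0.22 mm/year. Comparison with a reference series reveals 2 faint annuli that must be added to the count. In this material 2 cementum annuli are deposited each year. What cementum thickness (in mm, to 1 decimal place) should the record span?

Adjusted count: 24 + 2 = 26 cementum annuli.
26 cementum annuli at 2 per year is 26 / 2 = 13 years.
13 years at 0.22 mm/year gives 0.22 × 13 = 2.9 mm.

2.9 mm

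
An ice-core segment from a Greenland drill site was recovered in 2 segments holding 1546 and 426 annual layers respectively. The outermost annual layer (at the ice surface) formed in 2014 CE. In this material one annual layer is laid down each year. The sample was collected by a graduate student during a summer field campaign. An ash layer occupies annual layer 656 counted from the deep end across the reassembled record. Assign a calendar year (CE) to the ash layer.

Total annual layers = 1546 + 426 = 1972.
1972 − 656 = 1316 annual layers lie beyond the ash layer toward the ice surface.
The annual layer at the ice surface is 2014 CE, so the ash layer dates to 2014 − 1316 = 698 CE.

698 CE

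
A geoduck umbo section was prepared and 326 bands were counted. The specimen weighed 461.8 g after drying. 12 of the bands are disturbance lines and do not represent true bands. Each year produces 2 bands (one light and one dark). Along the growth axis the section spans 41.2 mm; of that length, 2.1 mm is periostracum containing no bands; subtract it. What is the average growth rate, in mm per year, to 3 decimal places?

0.249 mm per year

Adjusted count: 326 − 12 = 314 bands.
314 bands at 2 per year is 314 / 2 = 157 years.
Net length = 41.2 − 2.1 = 39.1 mm.
Extension rate ≈ 39.1 / 157 = 0.249 mm per year.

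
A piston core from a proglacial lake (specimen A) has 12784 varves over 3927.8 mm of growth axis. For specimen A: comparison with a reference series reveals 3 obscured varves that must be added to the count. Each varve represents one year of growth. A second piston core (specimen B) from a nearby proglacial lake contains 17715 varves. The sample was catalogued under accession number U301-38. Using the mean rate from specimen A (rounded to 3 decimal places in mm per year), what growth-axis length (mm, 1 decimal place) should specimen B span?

Specimen A: true varve count = 12784 + 3 = 12787.
A: Mean rate = 3927.8 mm / 12787 years ≈ 0.307 mm/yr.
B's length ≈ 0.307 × 17715 = 5438.5 mm.

5438.5 mm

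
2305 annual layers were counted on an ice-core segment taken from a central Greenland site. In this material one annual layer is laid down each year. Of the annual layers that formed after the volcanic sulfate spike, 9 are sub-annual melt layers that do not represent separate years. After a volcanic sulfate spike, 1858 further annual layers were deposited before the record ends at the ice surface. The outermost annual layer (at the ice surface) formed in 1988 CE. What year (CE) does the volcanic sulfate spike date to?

1858 annual layers formed after the volcanic sulfate spike.
Removing the 9 false annual layers leaves 1858 − 9 = 1849 true annual layers beyond the volcanic sulfate spike.
The annual layer at the ice surface is 1988 CE, so the volcanic sulfate spike dates to 1988 − 1849 = 139 CE.

139 CE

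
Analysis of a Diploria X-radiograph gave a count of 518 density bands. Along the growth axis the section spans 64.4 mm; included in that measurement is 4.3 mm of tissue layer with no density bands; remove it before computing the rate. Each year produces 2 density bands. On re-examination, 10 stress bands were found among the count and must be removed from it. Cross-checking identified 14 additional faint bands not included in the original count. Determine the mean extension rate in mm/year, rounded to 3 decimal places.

Adjusted count: 518 − 10 + 14 = 522 density bands.
With 2 density bands per year, 522 / 2 = 261 years.
Removing the 4.3 mm offcut leaves 64.4 − 4.3 = 60.1 mm.
Mean rate = 60.1 mm / 261 years ≈ 0.230 mm/year.

0.230 mm/year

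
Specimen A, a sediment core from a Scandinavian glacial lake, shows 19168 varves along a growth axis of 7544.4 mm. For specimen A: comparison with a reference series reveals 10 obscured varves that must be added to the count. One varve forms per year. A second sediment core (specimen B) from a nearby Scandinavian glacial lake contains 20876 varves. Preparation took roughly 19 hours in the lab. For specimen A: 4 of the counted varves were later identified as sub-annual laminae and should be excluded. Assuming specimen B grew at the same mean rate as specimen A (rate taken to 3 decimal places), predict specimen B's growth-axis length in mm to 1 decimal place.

Specimen A: after corrections the count is 19168 − 4 + 10 = 19174 varves.
A: Extension rate ≈ 7544.4 / 19174 = 0.393 mm per year.
Length of B = 0.393 × 20876 = 8204.3 mm.

8204.3 mm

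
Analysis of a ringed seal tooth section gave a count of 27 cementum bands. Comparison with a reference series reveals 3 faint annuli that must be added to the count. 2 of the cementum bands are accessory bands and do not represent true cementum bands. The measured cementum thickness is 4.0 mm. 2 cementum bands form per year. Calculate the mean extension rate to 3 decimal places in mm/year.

Correcting the raw count gives 27 − 2 + 3 = 28 true cementum bands.
Dividing by 2 cementum bands per year: 28 / 2 = 14 years.
Extension rate ≈ 4.0 / 14 = 0.286 mm/year.

0.286 mm/year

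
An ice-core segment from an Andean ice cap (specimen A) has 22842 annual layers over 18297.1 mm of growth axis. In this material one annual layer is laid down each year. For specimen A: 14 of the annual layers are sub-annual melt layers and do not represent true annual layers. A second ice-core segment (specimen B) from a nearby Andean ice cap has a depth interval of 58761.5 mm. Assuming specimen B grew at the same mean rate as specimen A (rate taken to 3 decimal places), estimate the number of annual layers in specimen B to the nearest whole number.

73269 annual layers

Specimen A: adjusted count: 22842 − 14 = 22828 annual layers.
A: Extension rate ≈ 18297.1 / 22828 = 0.802 mm/yr.
B spans 58761.5 / 0.802 = 73268.70 years ≈ 73269 annual layers.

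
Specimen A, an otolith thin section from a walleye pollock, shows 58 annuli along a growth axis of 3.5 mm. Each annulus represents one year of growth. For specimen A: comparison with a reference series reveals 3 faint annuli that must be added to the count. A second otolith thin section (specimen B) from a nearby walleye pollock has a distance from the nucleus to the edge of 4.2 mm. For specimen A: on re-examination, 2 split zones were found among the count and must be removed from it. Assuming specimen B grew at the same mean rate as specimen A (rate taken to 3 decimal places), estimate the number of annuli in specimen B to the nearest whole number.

Specimen A: correcting the raw count gives 58 − 2 + 3 = 59 true annuli.
A: Extension rate ≈ 3.5 / 59 = 0.059 mm per year.
Specimen B: 4.2 mm / 0.059 mm per year = 71.19 years ≈ 71 annuli.

71 annuli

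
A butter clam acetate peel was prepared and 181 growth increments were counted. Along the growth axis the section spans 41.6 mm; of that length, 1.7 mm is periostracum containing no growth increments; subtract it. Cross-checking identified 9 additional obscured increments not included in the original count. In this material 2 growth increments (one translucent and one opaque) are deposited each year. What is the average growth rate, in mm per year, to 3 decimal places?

0.420 mm per year

Adjusted count: 181 + 9 = 190 growth increments.
With 2 growth increments per year, 190 / 2 = 95 years.
Removing the 1.7 mm offcut leaves 41.6 − 1.7 = 39.9 mm.
Extension rate ≈ 39.9 / 95 = 0.420 mm per year.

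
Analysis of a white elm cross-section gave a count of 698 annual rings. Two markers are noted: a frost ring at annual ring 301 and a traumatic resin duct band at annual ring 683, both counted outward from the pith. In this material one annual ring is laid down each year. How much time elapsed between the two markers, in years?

Separation: 683 − 301 = 382 annual rings.
That is 382 years at one annual ring per year.

382 years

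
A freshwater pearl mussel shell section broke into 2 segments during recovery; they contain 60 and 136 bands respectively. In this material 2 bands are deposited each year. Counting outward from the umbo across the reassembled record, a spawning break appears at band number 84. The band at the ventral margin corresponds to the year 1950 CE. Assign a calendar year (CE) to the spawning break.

1894 CE

Total bands = 60 + 136 = 196.
Between band 84 and the ventral margin there are 196 − 84 = 112 bands.
With 2 bands per year, 112 / 2 = 56 years.
The band at the ventral margin is 1950 CE, so the spawning break dates to 1950 − 56 = 1894 CE.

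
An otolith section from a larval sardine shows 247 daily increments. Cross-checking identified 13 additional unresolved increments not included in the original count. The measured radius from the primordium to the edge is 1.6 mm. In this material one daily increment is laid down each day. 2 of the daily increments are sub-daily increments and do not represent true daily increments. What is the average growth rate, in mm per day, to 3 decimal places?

Adjusted count: 247 − 2 + 13 = 258 daily increments.
1.6 mm over 258 days gives 1.6 / 258 ≈ 0.006 mm per day.

0.006 mm per day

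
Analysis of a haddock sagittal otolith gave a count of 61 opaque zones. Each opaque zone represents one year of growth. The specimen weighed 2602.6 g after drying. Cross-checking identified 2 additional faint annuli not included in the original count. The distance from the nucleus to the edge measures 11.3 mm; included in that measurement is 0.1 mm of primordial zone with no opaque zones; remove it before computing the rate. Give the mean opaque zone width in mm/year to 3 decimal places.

True opaque zone count = 61 + 2 = 63.
Net length = 11.3 − 0.1 = 11.2 mm.
11.2 mm over 63 years gives 11.2 / 63 ≈ 0.178 mm/year.

0.178 mm/year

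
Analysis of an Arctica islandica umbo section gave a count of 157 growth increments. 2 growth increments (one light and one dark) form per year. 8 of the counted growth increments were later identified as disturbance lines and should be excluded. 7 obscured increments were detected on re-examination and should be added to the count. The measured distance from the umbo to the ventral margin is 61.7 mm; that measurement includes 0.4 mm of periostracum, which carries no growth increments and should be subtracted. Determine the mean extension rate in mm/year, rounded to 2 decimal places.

0.79 mm/year

Adjusted count: 157 − 8 + 7 = 156 growth increments.
Dividing by 2 growth increments per year: 156 / 2 = 78 years.
The growth record spans 61.7 − 0.4 = 61.3 mm.
Extension rate ≈ 61.3 / 78 = 0.79 mm/year.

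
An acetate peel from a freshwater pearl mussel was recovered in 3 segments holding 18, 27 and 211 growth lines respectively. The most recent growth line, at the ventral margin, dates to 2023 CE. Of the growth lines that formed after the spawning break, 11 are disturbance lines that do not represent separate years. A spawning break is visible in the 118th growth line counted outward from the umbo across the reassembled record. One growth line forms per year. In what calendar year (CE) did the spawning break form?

1896 CE

Total growth lines = 18 + 27 + 211 = 256.
Between growth line 118 and the ventral margin there are 256 − 118 = 138 growth lines.
138 − 11 false = 127 true growth lines after the spawning break.
2023 − 127 = 1896 CE.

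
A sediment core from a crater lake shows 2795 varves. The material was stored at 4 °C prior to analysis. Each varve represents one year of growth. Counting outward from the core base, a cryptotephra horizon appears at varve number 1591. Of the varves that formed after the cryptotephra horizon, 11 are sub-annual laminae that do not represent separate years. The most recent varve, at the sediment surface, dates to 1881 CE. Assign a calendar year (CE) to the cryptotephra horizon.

688 CE

The cryptotephra horizon sits at varve 1591 from the core base, so 2795 − 1591 = 1204 varves formed after it.
Removing the 11 false varves leaves 1204 − 11 = 1193 true varves beyond the cryptotephra horizon.
The varve at the sediment surface is 1881 CE, so the cryptotephra horizon dates to 1881 − 1193 = 688 CE.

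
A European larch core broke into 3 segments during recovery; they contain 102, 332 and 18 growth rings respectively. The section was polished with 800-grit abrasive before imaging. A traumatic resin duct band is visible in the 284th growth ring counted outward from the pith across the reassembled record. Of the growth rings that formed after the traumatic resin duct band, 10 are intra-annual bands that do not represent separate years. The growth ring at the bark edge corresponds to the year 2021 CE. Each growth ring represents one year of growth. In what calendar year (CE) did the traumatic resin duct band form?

Total growth rings = 102 + 332 + 18 = 452.
The traumatic resin duct band sits at growth ring 284 from the pith, so 452 − 284 = 168 growth rings formed after it.
Removing the 10 false growth rings leaves 168 − 10 = 158 true growth rings beyond the traumatic resin duct band.
The growth ring at the bark edge is 2021 CE, so the traumatic resin duct band dates to 2021 − 158 = 1863 CE.

1863 CE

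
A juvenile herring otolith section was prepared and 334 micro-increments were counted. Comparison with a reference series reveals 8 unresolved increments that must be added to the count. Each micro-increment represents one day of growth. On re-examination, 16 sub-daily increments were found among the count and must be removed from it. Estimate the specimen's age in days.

326 days

Adjusted count: 334 − 16 + 8 = 326 micro-increments.
One micro-increment per day makes the duration 326 days.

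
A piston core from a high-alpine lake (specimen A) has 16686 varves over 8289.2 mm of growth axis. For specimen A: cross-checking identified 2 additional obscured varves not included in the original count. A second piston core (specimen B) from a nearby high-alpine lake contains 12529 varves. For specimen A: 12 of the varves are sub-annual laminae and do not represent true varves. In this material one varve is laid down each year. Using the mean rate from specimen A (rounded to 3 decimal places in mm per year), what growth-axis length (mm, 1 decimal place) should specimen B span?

Specimen A: true varve count = 16686 − 12 + 2 = 16676.
A: 8289.2 mm over 16676 years gives 8289.2 / 16676 ≈ 0.497 mm per year.
For B, 0.497 mm/year × 12529 years = 6226.9 mm.

6226.9 mm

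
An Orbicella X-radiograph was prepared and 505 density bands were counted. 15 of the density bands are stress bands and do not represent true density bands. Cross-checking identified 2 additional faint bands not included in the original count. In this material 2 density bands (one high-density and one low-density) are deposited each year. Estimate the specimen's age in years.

True density band count = 505 − 15 + 2 = 492.
492 density bands at 2 per year is 492 / 2 = 246 years.

246 yr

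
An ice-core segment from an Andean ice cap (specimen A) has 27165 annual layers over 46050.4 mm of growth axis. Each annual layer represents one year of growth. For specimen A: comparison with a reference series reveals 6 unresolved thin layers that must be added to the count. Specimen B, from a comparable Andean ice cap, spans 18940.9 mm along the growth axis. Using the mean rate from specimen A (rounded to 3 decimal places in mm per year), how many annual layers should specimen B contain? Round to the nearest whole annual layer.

11175 annual layers

Specimen A: true annual layer count = 27165 + 6 = 27171.
A: Mean rate = 46050.4 mm / 27171 years ≈ 1.695 mm/year.
Specimen B: 18940.9 mm / 1.695 mm per year = 11174.57 years ≈ 11175 annual layers.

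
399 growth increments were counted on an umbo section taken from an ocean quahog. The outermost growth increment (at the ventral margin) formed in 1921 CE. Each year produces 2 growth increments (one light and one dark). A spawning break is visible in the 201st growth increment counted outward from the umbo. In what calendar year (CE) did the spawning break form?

1822 CE

The spawning break sits at growth increment 201 from the umbo, so 399 − 201 = 198 growth increments formed after it.
198 growth increments at 2 per year is 198 / 2 = 99 years.
The growth increment at the ventral margin is 1921 CE, so the spawning break dates to 1921 − 99 = 1822 CE.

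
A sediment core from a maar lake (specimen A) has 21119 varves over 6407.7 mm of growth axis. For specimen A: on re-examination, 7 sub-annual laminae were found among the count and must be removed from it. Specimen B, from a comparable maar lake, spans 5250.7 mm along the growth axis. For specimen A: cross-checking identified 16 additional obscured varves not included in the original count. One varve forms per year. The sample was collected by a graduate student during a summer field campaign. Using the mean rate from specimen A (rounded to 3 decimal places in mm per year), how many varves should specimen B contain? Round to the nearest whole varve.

Specimen A: adjusted count: 21119 − 7 + 16 = 21128 varves.
A: Mean rate = 6407.7 mm / 21128 years ≈ 0.303 mm/year.
Specimen B: 5250.7 mm / 0.303 mm per year = 17329.04 years ≈ 17329 varves.

17329 varves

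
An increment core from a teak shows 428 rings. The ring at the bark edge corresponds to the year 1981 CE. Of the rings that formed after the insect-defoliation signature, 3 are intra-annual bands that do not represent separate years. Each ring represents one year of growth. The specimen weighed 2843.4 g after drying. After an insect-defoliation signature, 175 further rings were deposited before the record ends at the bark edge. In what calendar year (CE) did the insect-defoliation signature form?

175 rings formed after the insect-defoliation signature.
Excluding 3 false rings: 175 − 3 = 172.
1981 − 172 = 1809 CE.

1809 CE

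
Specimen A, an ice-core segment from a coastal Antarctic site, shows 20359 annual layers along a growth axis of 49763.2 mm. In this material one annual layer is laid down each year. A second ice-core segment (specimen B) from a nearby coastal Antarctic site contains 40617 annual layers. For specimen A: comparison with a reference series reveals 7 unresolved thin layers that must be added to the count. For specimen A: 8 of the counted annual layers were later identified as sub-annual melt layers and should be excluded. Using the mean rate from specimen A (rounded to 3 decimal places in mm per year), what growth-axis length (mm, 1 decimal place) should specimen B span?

99267.9 mm

Specimen A: correcting the raw count gives 20359 − 8 + 7 = 20358 true annual layers.
A: Mean rate = 49763.2 mm / 20358 years ≈ 2.444 mm/yr.
B's length ≈ 2.444 × 40617 = 99267.9 mm.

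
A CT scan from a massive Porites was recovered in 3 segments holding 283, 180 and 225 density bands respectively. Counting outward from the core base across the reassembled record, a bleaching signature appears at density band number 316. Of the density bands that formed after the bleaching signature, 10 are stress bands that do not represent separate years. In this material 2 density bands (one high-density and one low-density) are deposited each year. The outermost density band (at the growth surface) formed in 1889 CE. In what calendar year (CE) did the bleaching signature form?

1708 CE

Total density bands = 283 + 180 + 225 = 688.
Between density band 316 and the growth surface there are 688 − 316 = 372 density bands.
372 − 10 false = 362 true density bands after the bleaching signature.
Dividing by 2 density bands per year: 362 / 2 = 181 years.
The density band at the growth surface is 1889 CE, so the bleaching signature dates to 1889 − 181 = 1708 CE.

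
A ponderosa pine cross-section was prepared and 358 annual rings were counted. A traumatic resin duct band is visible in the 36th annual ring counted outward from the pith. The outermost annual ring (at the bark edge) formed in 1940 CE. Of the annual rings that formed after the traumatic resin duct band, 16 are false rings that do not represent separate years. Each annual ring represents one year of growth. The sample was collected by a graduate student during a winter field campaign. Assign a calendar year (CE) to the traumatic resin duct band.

Between annual ring 36 and the bark edge there are 358 − 36 = 322 annual rings.
322 − 16 false = 306 true annual rings after the traumatic resin duct band.
The annual ring at the bark edge is 1940 CE, so the traumatic resin duct band dates to 1940 − 306 = 1634 CE.

1634 CE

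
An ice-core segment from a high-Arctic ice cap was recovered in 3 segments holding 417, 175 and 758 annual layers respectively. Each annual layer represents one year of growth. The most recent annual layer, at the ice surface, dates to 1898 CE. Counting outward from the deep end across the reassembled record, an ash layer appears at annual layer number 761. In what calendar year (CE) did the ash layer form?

1309 CE

Total annual layers = 417 + 175 + 758 = 1350.
1350 − 761 = 589 annual layers lie beyond the ash layer toward the ice surface.
Counting back 589 years from 1898 CE places the ash layer in 1898 − 589 = 1309 CE.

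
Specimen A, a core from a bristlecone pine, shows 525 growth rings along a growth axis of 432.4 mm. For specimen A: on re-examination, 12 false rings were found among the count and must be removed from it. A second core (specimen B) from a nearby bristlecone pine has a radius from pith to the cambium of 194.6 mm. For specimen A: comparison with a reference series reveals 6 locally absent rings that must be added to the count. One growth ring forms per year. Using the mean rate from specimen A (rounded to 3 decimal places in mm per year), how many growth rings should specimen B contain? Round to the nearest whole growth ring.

Specimen A: after corrections the count is 525 − 12 + 6 = 519 growth rings.
A: 432.4 mm over 519 years gives 432.4 / 519 ≈ 0.833 mm/yr.
For B, 194.6 / 0.833 = 233.61 years ≈ 234 growth rings.

234 growth rings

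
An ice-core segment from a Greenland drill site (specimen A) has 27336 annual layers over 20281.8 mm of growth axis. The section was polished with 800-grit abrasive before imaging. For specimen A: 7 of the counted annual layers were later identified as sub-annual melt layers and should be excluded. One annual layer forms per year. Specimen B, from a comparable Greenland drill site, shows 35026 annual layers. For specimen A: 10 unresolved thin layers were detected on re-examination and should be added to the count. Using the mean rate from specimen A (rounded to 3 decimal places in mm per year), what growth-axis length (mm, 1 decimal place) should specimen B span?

25989.3 mm

Specimen A: adjusted count: 27336 − 7 + 10 = 27339 annual layers.
A: Extension rate ≈ 20281.8 / 27339 = 0.742 mm per year.
Length of B = 0.742 × 35026 = 25989.3 mm.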